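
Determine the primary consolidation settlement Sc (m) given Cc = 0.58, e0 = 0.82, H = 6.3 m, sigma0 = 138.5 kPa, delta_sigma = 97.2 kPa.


Using Sc = Cc * H / (1 + e0) * log10((sigma0 + delta_sigma) / sigma0)
Stress ratio = (138.5 + 97.2) / 138.5 = 1.70181
log10(1.70181) = 0.23091
Cc * H / (1 + e0) = 0.58 * 6.3 / (1 + 0.82) = 2.00769
Sc = 2.00769 * 0.23091
Sc = 0.4636 m


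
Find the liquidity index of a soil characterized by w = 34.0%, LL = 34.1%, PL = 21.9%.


First compute the plasticity index:
PI = LL - PL = 34.1 - 21.9 = 12.2
Then compute the liquidity index:
LI = (w - PL) / PI
LI = (34.0 - 21.9) / 12.2
LI = 0.992


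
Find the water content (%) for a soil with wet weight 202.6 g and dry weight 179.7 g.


Result: 12.74 %

Derivation:
Using w = (m_wet - m_dry) / m_dry * 100
m_wet - m_dry = 202.6 - 179.7 = 22.9 g
w = 22.9 / 179.7 * 100
w = 12.74 %


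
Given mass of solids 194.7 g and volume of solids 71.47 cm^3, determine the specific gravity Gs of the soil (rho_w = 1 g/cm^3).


Result: 2.724

Derivation:
Using Gs = m_s / (V_s * rho_w)
Since rho_w = 1 g/cm^3:
Gs = 194.7 / 71.47
Gs = 2.724


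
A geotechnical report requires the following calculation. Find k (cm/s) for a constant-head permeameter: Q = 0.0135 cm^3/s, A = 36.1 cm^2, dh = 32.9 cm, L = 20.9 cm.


Result: 0.000238 cm/s

Derivation:
Compute hydraulic gradient:
i = dh / L = 32.9 / 20.9 = 1.57416
Then apply Darcy's law:
k = Q / (A * i)
k = 0.0135 / (36.1 * 1.57416)
k = 0.0135 / 56.8273
k = 0.000238 cm/s


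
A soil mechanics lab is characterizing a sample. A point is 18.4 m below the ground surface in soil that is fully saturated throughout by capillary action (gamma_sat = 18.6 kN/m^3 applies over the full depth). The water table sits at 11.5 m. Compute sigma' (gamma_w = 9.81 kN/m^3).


Result: 274.55 kPa

Derivation:
Total stress = gamma_sat * depth
sigma = 18.6 * 18.4 = 342.24 kPa
Pore water pressure u = gamma_w * (depth - d_wt)
u = 9.81 * (18.4 - 11.5) = 67.689 kPa
Effective stress = sigma - u
sigma' = 342.24 - 67.689 = 274.55 kPa


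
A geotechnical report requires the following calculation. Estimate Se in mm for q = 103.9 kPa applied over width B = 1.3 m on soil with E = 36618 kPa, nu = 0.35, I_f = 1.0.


Using Se = q * B * (1 - nu^2) * I_f / E
1 - nu^2 = 1 - 0.35^2 = 0.8775
Se = 103.9 * 1.3 * 0.8775 * 1.0 / 36618
Se = 0.003237 m
Convert to mm: Se = 0.003237 * 1000 = 3.237 mm


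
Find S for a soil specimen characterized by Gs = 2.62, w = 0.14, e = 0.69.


Using S = Gs * w / e
S = 2.62 * 0.14 / 0.69
S = 0.5316


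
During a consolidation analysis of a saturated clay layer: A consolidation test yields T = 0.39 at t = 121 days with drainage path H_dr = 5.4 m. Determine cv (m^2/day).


Result: 0.09399 m^2/day

Derivation:
Using cv = T * H_dr^2 / t
H_dr^2 = 5.4^2 = 29.16
cv = 0.39 * 29.16 / 121
cv = 0.09399 m^2/day


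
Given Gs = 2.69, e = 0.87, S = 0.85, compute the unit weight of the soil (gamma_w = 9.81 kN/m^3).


Result: 17.991 kN/m^3

Derivation:
Using gamma = gamma_w * (Gs + S*e) / (1 + e)
Numerator: Gs + S*e = 2.69 + 0.85*0.87 = 3.4295
Denominator: 1 + e = 1 + 0.87 = 1.87
gamma = 9.81 * 3.4295 / 1.87
gamma = 17.991 kN/m^3


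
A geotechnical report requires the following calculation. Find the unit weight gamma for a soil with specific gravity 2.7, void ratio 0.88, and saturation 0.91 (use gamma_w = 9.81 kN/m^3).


Using gamma = gamma_w * (Gs + S*e) / (1 + e)
Numerator: Gs + S*e = 2.7 + 0.91*0.88 = 3.5008
Denominator: 1 + e = 1 + 0.88 = 1.88
gamma = 9.81 * 3.5008 / 1.88
gamma = 18.267 kN/m^3


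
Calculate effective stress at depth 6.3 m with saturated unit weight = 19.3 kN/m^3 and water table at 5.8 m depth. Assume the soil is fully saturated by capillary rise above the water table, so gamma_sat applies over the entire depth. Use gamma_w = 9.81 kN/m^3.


Result: 116.69 kPa

Derivation:
Total stress = gamma_sat * depth
sigma = 19.3 * 6.3 = 121.59 kPa
Pore water pressure u = gamma_w * (depth - d_wt)
u = 9.81 * (6.3 - 5.8) = 4.905 kPa
Effective stress = sigma - u
sigma' = 121.59 - 4.905 = 116.69 kPa


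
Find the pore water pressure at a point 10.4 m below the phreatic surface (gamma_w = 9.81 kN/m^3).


Result: 102.02 kPa

Derivation:
Using u = gamma_w * h_w
u = 9.81 * 10.4
u = 102.02 kPa


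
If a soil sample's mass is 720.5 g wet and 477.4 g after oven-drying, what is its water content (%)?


Using w = (m_wet - m_dry) / m_dry * 100
m_wet - m_dry = 720.5 - 477.4 = 243.1 g
w = 243.1 / 477.4 * 100
w = 50.92 %


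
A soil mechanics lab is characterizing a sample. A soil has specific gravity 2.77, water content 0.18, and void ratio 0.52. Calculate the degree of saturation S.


Result: 0.9588

Derivation:
Using S = Gs * w / e
S = 2.77 * 0.18 / 0.52
S = 0.9588


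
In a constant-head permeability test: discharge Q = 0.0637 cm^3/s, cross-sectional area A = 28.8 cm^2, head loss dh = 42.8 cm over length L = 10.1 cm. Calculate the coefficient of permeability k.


Result: 0.000522 cm/s

Derivation:
Compute hydraulic gradient:
i = dh / L = 42.8 / 10.1 = 4.23762
Then apply Darcy's law:
k = Q / (A * i)
k = 0.0637 / (28.8 * 4.23762)
k = 0.0637 / 122.044
k = 0.000522 cm/s


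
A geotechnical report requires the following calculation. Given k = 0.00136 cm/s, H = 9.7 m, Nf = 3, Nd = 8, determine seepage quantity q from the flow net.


Convert k to m/s for unit consistency with H:
k = 0.00136 cm/s = 0.00136 / 100 m/s = 1.36e-05 m/s
Using q = k * H * Nf / Nd
Nf / Nd = 3 / 8 = 0.375
q = 1.36e-05 * 9.7 * 0.375
q = 4.947e-05 m^3/s per m


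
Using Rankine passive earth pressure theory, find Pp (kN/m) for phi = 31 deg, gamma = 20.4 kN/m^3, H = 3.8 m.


Result: 460.13 kN/m

Derivation:
Compute passive earth pressure coefficient:
Kp = tan^2(45 + phi/2) = tan^2(60.5) = 3.124035
Compute passive force:
Pp = 0.5 * Kp * gamma * H^2
Pp = 0.5 * 3.124035 * 20.4 * 3.8^2
Pp = 460.13 kN/m


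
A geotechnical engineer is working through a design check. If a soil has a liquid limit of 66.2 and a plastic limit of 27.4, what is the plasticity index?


Using PI = LL - PL
PI = 66.2 - 27.4
PI = 38.8


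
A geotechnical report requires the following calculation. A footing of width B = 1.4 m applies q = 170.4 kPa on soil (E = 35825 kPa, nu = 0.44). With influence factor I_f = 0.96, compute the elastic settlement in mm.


Using Se = q * B * (1 - nu^2) * I_f / E
1 - nu^2 = 1 - 0.44^2 = 0.8064
Se = 170.4 * 1.4 * 0.8064 * 0.96 / 35825
Se = 0.005155 m
Convert to mm: Se = 0.005155 * 1000 = 5.155 mm


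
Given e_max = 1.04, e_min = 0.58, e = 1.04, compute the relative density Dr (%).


Using Dr = (e_max - e) / (e_max - e_min) * 100
e_max - e = 1.04 - 1.04 = 0.0
e_max - e_min = 1.04 - 0.58 = 0.46
Dr = 0.0 / 0.46 * 100
Dr = 0.0 %


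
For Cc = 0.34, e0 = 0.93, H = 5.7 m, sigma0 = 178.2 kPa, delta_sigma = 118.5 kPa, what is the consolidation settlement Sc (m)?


Using Sc = Cc * H / (1 + e0) * log10((sigma0 + delta_sigma) / sigma0)
Stress ratio = (178.2 + 118.5) / 178.2 = 1.66498
log10(1.66498) = 0.22141
Cc * H / (1 + e0) = 0.34 * 5.7 / (1 + 0.93) = 1.00415
Sc = 1.00415 * 0.22141
Sc = 0.2223 m


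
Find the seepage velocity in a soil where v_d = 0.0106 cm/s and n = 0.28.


Result: 0.03786 cm/s

Derivation:
Using v_s = v_d / n
v_s = 0.0106 / 0.28
v_s = 0.03786 cm/s


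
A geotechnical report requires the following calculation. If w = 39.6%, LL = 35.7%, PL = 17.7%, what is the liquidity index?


Result: 1.217

Derivation:
First compute the plasticity index:
PI = LL - PL = 35.7 - 17.7 = 18.0
Then compute the liquidity index:
LI = (w - PL) / PI
LI = (39.6 - 17.7) / 18.0
LI = 1.217


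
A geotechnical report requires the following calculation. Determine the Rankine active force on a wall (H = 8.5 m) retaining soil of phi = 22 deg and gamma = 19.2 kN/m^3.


Compute active earth pressure coefficient:
Ka = tan^2(45 - phi/2) = tan^2(34.0) = 0.454962
Compute active force:
Pa = 0.5 * Ka * gamma * H^2
Pa = 0.5 * 0.454962 * 19.2 * 8.5^2
Pa = 315.56 kN/m


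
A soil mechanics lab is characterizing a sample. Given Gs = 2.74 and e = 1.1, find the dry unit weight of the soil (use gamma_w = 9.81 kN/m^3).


Result: 12.8 kN/m^3

Derivation:
Using gamma_d = Gs * gamma_w / (1 + e)
gamma_d = 2.74 * 9.81 / (1 + 1.1)
gamma_d = 2.74 * 9.81 / 2.1
gamma_d = 12.8 kN/m^3


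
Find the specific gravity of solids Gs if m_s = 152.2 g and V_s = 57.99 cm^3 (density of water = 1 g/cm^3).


Using Gs = m_s / (V_s * rho_w)
Since rho_w = 1 g/cm^3:
Gs = 152.2 / 57.99
Gs = 2.625


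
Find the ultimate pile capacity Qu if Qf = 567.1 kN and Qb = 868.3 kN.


Result: 1435.4 kN

Derivation:
Using Qu = Qf + Qb
Qu = 567.1 + 868.3
Qu = 1435.4 kN


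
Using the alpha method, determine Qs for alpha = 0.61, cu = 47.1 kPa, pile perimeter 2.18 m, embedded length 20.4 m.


Result: 1277.73 kN

Derivation:
Using Qs = alpha * cu * perimeter * L
Qs = 0.61 * 47.1 * 2.18 * 20.4
Qs = 1277.73 kN


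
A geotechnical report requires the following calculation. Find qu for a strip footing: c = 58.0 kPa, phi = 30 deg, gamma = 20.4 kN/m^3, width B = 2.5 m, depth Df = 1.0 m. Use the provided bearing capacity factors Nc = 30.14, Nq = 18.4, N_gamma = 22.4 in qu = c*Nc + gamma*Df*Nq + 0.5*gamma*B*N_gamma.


Compute qu = c*Nc + gamma*Df*Nq + 0.5*gamma*B*N_gamma
Term 1: 58.0 * 30.14 = 1748.12
Term 2: 20.4 * 1.0 * 18.4 = 375.36
Term 3: 0.5 * 20.4 * 2.5 * 22.4 = 571.2
qu = 1748.12 + 375.36 + 571.2
qu = 2694.68 kPa


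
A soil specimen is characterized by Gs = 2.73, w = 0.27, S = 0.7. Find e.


Using the relation e = Gs * w / S
e = 2.73 * 0.27 / 0.7
e = 1.053


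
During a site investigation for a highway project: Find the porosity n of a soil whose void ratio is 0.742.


Using the relation n = e / (1 + e)
n = 0.742 / (1 + 0.742)
n = 0.742 / 1.742
n = 0.4259


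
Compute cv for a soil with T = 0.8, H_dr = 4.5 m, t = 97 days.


Result: 0.16701 m^2/day

Derivation:
Using cv = T * H_dr^2 / t
H_dr^2 = 4.5^2 = 20.25
cv = 0.8 * 20.25 / 97
cv = 0.16701 m^2/day


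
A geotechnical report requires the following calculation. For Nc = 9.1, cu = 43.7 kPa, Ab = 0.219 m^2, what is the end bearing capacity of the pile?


Using Qb = Nc * cu * Ab
Qb = 9.1 * 43.7 * 0.219
Qb = 87.09 kN


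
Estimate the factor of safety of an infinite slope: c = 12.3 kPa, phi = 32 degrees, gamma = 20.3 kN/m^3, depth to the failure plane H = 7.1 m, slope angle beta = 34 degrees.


Using Fs = c / (gamma*H*sin(beta)*cos(beta)) + tan(phi)/tan(beta)
Cohesion contribution = 12.3 / (20.3*7.1*sin(34)*cos(34))
Cohesion contribution = 0.184083
Friction contribution = tan(32)/tan(34) = 0.926407
Fs = 0.184083 + 0.926407
Fs = 1.11


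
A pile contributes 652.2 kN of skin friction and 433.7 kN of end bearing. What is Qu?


Using Qu = Qf + Qb
Qu = 652.2 + 433.7
Qu = 1085.9 kN


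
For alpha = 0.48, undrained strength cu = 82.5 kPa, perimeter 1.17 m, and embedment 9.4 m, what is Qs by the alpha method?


Result: 435.52 kN

Derivation:
Using Qs = alpha * cu * perimeter * L
Qs = 0.48 * 82.5 * 1.17 * 9.4
Qs = 435.52 kN


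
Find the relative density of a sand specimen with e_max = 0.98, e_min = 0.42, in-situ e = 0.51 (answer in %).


Using Dr = (e_max - e) / (e_max - e_min) * 100
e_max - e = 0.98 - 0.51 = 0.47
e_max - e_min = 0.98 - 0.42 = 0.56
Dr = 0.47 / 0.56 * 100
Dr = 83.93 %


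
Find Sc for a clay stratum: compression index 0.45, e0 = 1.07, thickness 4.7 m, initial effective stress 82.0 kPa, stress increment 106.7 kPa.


Using Sc = Cc * H / (1 + e0) * log10((sigma0 + delta_sigma) / sigma0)
Stress ratio = (82.0 + 106.7) / 82.0 = 2.30122
log10(2.30122) = 0.361958
Cc * H / (1 + e0) = 0.45 * 4.7 / (1 + 1.07) = 1.02174
Sc = 1.02174 * 0.361958
Sc = 0.3698 m


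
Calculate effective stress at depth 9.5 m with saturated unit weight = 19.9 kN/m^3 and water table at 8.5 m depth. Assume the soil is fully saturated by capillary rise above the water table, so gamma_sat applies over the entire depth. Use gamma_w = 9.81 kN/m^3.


Total stress = gamma_sat * depth
sigma = 19.9 * 9.5 = 189.05 kPa
Pore water pressure u = gamma_w * (depth - d_wt)
u = 9.81 * (9.5 - 8.5) = 9.81 kPa
Effective stress = sigma - u
sigma' = 189.05 - 9.81 = 179.24 kPa


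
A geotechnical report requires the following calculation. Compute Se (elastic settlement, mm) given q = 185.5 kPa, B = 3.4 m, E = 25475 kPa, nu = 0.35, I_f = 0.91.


Using Se = q * B * (1 - nu^2) * I_f / E
1 - nu^2 = 1 - 0.35^2 = 0.8775
Se = 185.5 * 3.4 * 0.8775 * 0.91 / 25475
Se = 0.019770 m
Convert to mm: Se = 0.019770 * 1000 = 19.77 mm


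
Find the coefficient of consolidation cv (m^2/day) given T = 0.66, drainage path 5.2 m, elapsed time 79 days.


Result: 0.2259 m^2/day

Derivation:
Using cv = T * H_dr^2 / t
H_dr^2 = 5.2^2 = 27.04
cv = 0.66 * 27.04 / 79
cv = 0.2259 m^2/day


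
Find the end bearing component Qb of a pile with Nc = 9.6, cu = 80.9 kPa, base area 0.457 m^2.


Using Qb = Nc * cu * Ab
Qb = 9.6 * 80.9 * 0.457
Qb = 354.92 kN


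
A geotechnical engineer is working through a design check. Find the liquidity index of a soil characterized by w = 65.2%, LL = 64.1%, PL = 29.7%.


First compute the plasticity index:
PI = LL - PL = 64.1 - 29.7 = 34.4
Then compute the liquidity index:
LI = (w - PL) / PI
LI = (65.2 - 29.7) / 34.4
LI = 1.032


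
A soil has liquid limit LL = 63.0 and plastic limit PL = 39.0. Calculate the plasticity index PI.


Result: 24.0

Derivation:
Using PI = LL - PL
PI = 63.0 - 39.0
PI = 24.0


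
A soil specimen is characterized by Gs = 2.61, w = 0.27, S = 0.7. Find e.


Using the relation e = Gs * w / S
e = 2.61 * 0.27 / 0.7
e = 1.0067


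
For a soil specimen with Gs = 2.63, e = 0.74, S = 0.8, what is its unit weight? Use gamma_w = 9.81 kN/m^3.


Using gamma = gamma_w * (Gs + S*e) / (1 + e)
Numerator: Gs + S*e = 2.63 + 0.8*0.74 = 3.222
Denominator: 1 + e = 1 + 0.74 = 1.74
gamma = 9.81 * 3.222 / 1.74
gamma = 18.165 kN/m^3


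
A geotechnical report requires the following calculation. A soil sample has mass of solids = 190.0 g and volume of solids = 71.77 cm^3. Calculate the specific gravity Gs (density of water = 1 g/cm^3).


Using Gs = m_s / (V_s * rho_w)
Since rho_w = 1 g/cm^3:
Gs = 190.0 / 71.77
Gs = 2.647


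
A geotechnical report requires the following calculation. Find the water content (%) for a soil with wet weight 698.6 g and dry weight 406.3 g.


Result: 71.94 %

Derivation:
Using w = (m_wet - m_dry) / m_dry * 100
m_wet - m_dry = 698.6 - 406.3 = 292.3 g
w = 292.3 / 406.3 * 100
w = 71.94 %


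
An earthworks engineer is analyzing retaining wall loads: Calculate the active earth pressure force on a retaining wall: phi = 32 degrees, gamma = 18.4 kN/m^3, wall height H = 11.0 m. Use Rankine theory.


Compute active earth pressure coefficient:
Ka = tan^2(45 - phi/2) = tan^2(29.0) = 0.307259
Compute active force:
Pa = 0.5 * Ka * gamma * H^2
Pa = 0.5 * 0.307259 * 18.4 * 11.0^2
Pa = 342.04 kN/m


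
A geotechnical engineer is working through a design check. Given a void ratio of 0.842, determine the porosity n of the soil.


Using the relation n = e / (1 + e)
n = 0.842 / (1 + 0.842)
n = 0.842 / 1.842
n = 0.4571


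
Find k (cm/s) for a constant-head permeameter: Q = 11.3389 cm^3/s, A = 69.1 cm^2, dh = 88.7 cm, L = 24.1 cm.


Compute hydraulic gradient:
i = dh / L = 88.7 / 24.1 = 3.6805
Then apply Darcy's law:
k = Q / (A * i)
k = 11.3389 / (69.1 * 3.6805)
k = 11.3389 / 254.322
k = 0.044585 cm/s


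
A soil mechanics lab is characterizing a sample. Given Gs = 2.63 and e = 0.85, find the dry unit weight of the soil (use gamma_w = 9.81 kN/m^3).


Using gamma_d = Gs * gamma_w / (1 + e)
gamma_d = 2.63 * 9.81 / (1 + 0.85)
gamma_d = 2.63 * 9.81 / 1.85
gamma_d = 13.946 kN/m^3


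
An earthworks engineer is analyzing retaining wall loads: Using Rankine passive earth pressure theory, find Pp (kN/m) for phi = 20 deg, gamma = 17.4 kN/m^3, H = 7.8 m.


Compute passive earth pressure coefficient:
Kp = tan^2(45 + phi/2) = tan^2(55.0) = 2.039607
Compute passive force:
Pp = 0.5 * Kp * gamma * H^2
Pp = 0.5 * 2.039607 * 17.4 * 7.8^2
Pp = 1079.58 kN/m


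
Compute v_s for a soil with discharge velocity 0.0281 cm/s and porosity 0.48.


Using v_s = v_d / n
v_s = 0.0281 / 0.48
v_s = 0.05854 cm/s


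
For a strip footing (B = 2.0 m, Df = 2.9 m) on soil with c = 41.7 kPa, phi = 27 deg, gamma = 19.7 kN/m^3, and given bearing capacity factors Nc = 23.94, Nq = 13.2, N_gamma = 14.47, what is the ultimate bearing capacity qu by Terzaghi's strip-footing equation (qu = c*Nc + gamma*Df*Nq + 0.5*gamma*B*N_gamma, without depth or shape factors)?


Compute qu = c*Nc + gamma*Df*Nq + 0.5*gamma*B*N_gamma
Term 1: 41.7 * 23.94 = 998.298
Term 2: 19.7 * 2.9 * 13.2 = 754.116
Term 3: 0.5 * 19.7 * 2.0 * 14.47 = 285.059
qu = 998.298 + 754.116 + 285.059
qu = 2037.47 kPa


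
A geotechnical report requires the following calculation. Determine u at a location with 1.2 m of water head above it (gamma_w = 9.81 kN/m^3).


Result: 11.77 kPa

Derivation:
Using u = gamma_w * h_w
u = 9.81 * 1.2
u = 11.77 kPa


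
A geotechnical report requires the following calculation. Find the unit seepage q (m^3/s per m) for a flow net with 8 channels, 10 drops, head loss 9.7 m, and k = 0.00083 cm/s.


Result: 6.441e-05 m^3/s per m

Derivation:
Convert k to m/s for unit consistency with H:
k = 0.00083 cm/s = 0.00083 / 100 m/s = 8.3e-06 m/s
Using q = k * H * Nf / Nd
Nf / Nd = 8 / 10 = 0.8
q = 8.3e-06 * 9.7 * 0.8
q = 6.441e-05 m^3/s per m


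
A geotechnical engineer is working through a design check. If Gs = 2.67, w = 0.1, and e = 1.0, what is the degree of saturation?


Using S = Gs * w / e
S = 2.67 * 0.1 / 1.0
S = 0.267


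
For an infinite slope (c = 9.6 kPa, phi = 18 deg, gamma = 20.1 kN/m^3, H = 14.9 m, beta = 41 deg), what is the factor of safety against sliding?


Using Fs = c / (gamma*H*sin(beta)*cos(beta)) + tan(phi)/tan(beta)
Cohesion contribution = 9.6 / (20.1*14.9*sin(41)*cos(41))
Cohesion contribution = 0.064739
Friction contribution = tan(18)/tan(41) = 0.373777
Fs = 0.064739 + 0.373777
Fs = 0.439


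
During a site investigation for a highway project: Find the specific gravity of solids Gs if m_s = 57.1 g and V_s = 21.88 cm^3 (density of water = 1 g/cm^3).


Using Gs = m_s / (V_s * rho_w)
Since rho_w = 1 g/cm^3:
Gs = 57.1 / 21.88
Gs = 2.61


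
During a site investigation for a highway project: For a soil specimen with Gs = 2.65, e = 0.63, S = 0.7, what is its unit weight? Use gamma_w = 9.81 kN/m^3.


Using gamma = gamma_w * (Gs + S*e) / (1 + e)
Numerator: Gs + S*e = 2.65 + 0.7*0.63 = 3.091
Denominator: 1 + e = 1 + 0.63 = 1.63
gamma = 9.81 * 3.091 / 1.63
gamma = 18.603 kN/m^3


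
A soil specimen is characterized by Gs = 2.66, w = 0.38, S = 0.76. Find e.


Using the relation e = Gs * w / S
e = 2.66 * 0.38 / 0.76
e = 1.33


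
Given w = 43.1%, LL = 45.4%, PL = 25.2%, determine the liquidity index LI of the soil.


Result: 0.886

Derivation:
First compute the plasticity index:
PI = LL - PL = 45.4 - 25.2 = 20.2
Then compute the liquidity index:
LI = (w - PL) / PI
LI = (43.1 - 25.2) / 20.2
LI = 0.886


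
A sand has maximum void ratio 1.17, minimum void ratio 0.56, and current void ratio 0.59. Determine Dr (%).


Using Dr = (e_max - e) / (e_max - e_min) * 100
e_max - e = 1.17 - 0.59 = 0.58
e_max - e_min = 1.17 - 0.56 = 0.61
Dr = 0.58 / 0.61 * 100
Dr = 95.08 %


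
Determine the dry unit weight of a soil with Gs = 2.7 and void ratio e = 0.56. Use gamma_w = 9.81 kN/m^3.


Result: 16.979 kN/m^3

Derivation:
Using gamma_d = Gs * gamma_w / (1 + e)
gamma_d = 2.7 * 9.81 / (1 + 0.56)
gamma_d = 2.7 * 9.81 / 1.56
gamma_d = 16.979 kN/m^3


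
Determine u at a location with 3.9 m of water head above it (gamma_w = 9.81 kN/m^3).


Using u = gamma_w * h_w
u = 9.81 * 3.9
u = 38.26 kPa


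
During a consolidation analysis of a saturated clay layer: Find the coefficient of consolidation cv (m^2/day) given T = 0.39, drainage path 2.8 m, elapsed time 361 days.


Result: 0.00847 m^2/day

Derivation:
Using cv = T * H_dr^2 / t
H_dr^2 = 2.8^2 = 7.84
cv = 0.39 * 7.84 / 361
cv = 0.00847 m^2/day


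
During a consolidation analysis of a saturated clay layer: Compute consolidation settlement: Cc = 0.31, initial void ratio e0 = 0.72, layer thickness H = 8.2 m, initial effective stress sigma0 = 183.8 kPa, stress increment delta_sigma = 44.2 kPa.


Using Sc = Cc * H / (1 + e0) * log10((sigma0 + delta_sigma) / sigma0)
Stress ratio = (183.8 + 44.2) / 183.8 = 1.24048
log10(1.24048) = 0.0935893
Cc * H / (1 + e0) = 0.31 * 8.2 / (1 + 0.72) = 1.47791
Sc = 1.47791 * 0.0935893
Sc = 0.1383 m


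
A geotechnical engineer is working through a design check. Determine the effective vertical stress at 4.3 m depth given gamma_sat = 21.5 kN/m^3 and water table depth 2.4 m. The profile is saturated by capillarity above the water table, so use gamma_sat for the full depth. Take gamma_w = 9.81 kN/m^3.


Total stress = gamma_sat * depth
sigma = 21.5 * 4.3 = 92.45 kPa
Pore water pressure u = gamma_w * (depth - d_wt)
u = 9.81 * (4.3 - 2.4) = 18.639 kPa
Effective stress = sigma - u
sigma' = 92.45 - 18.639 = 73.81 kPa


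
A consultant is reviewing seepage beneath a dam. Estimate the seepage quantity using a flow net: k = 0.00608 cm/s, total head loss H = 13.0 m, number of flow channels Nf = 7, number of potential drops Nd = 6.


Result: 0.0009221 m^3/s per m

Derivation:
Convert k to m/s for unit consistency with H:
k = 0.00608 cm/s = 0.00608 / 100 m/s = 6.08e-05 m/s
Using q = k * H * Nf / Nd
Nf / Nd = 7 / 6 = 1.1667
q = 6.08e-05 * 13.0 * 1.1667
q = 0.0009221 m^3/s per m


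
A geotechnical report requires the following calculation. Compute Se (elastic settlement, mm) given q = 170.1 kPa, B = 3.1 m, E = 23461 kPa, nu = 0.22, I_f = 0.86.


Using Se = q * B * (1 - nu^2) * I_f / E
1 - nu^2 = 1 - 0.22^2 = 0.9516
Se = 170.1 * 3.1 * 0.9516 * 0.86 / 23461
Se = 0.018394 m
Convert to mm: Se = 0.018394 * 1000 = 18.394 mm


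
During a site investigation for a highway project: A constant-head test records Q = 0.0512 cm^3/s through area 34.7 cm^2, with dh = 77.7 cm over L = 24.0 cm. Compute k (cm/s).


Result: 0.000456 cm/s

Derivation:
Compute hydraulic gradient:
i = dh / L = 77.7 / 24.0 = 3.2375
Then apply Darcy's law:
k = Q / (A * i)
k = 0.0512 / (34.7 * 3.2375)
k = 0.0512 / 112.341
k = 0.000456 cm/s


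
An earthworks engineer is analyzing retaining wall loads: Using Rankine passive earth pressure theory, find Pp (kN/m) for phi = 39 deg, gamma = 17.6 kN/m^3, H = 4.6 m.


Result: 818.48 kN/m

Derivation:
Compute passive earth pressure coefficient:
Kp = tan^2(45 + phi/2) = tan^2(64.5) = 4.395495
Compute passive force:
Pp = 0.5 * Kp * gamma * H^2
Pp = 0.5 * 4.395495 * 17.6 * 4.6^2
Pp = 818.48 kN/m


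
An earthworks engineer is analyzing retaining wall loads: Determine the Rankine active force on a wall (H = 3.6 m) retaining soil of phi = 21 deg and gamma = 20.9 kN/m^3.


Compute active earth pressure coefficient:
Ka = tan^2(45 - phi/2) = tan^2(34.5) = 0.472355
Compute active force:
Pa = 0.5 * Ka * gamma * H^2
Pa = 0.5 * 0.472355 * 20.9 * 3.6^2
Pa = 63.97 kN/m


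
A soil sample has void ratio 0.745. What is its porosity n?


Result: 0.4269

Derivation:
Using the relation n = e / (1 + e)
n = 0.745 / (1 + 0.745)
n = 0.745 / 1.745
n = 0.4269


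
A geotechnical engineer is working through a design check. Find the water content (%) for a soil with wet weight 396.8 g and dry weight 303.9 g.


Using w = (m_wet - m_dry) / m_dry * 100
m_wet - m_dry = 396.8 - 303.9 = 92.9 g
w = 92.9 / 303.9 * 100
w = 30.57 %


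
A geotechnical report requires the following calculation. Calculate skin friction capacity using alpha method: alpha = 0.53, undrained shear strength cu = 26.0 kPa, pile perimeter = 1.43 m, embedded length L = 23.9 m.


Result: 470.96 kN

Derivation:
Using Qs = alpha * cu * perimeter * L
Qs = 0.53 * 26.0 * 1.43 * 23.9
Qs = 470.96 kN


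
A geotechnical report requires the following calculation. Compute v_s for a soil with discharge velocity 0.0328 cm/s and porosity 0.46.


Using v_s = v_d / n
v_s = 0.0328 / 0.46
v_s = 0.0713 cm/s


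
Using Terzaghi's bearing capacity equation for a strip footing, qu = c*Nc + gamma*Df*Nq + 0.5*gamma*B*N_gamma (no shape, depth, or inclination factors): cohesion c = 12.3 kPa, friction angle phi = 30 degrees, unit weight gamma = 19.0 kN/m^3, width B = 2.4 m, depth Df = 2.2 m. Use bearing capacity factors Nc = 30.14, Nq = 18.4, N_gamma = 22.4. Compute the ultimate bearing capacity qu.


Compute qu = c*Nc + gamma*Df*Nq + 0.5*gamma*B*N_gamma
Term 1: 12.3 * 30.14 = 370.722
Term 2: 19.0 * 2.2 * 18.4 = 769.12
Term 3: 0.5 * 19.0 * 2.4 * 22.4 = 510.72
qu = 370.722 + 769.12 + 510.72
qu = 1650.56 kPa


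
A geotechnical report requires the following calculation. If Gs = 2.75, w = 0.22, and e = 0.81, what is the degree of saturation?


Using S = Gs * w / e
S = 2.75 * 0.22 / 0.81
S = 0.7469


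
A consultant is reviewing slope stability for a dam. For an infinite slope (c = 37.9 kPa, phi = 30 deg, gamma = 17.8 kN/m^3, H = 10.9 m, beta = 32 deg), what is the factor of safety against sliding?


Using Fs = c / (gamma*H*sin(beta)*cos(beta)) + tan(phi)/tan(beta)
Cohesion contribution = 37.9 / (17.8*10.9*sin(32)*cos(32))
Cohesion contribution = 0.434673
Friction contribution = tan(30)/tan(32) = 0.923954
Fs = 0.434673 + 0.923954
Fs = 1.359


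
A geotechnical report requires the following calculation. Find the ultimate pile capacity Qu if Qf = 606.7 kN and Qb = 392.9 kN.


Using Qu = Qf + Qb
Qu = 606.7 + 392.9
Qu = 999.6 kN


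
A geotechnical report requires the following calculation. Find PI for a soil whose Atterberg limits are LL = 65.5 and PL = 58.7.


Result: 6.8

Derivation:
Using PI = LL - PL
PI = 65.5 - 58.7
PI = 6.8


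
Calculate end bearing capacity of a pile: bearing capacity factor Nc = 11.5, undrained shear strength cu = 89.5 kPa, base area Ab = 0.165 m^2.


Using Qb = Nc * cu * Ab
Qb = 11.5 * 89.5 * 0.165
Qb = 169.83 kN


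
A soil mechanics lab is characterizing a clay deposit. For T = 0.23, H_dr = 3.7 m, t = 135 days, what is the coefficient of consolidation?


Result: 0.02332 m^2/day

Derivation:
Using cv = T * H_dr^2 / t
H_dr^2 = 3.7^2 = 13.69
cv = 0.23 * 13.69 / 135
cv = 0.02332 m^2/day


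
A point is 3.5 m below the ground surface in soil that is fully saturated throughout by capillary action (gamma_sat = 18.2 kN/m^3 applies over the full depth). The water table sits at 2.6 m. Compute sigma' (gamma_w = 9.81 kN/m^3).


Result: 54.87 kPa

Derivation:
Total stress = gamma_sat * depth
sigma = 18.2 * 3.5 = 63.7 kPa
Pore water pressure u = gamma_w * (depth - d_wt)
u = 9.81 * (3.5 - 2.6) = 8.829 kPa
Effective stress = sigma - u
sigma' = 63.7 - 8.829 = 54.87 kPa


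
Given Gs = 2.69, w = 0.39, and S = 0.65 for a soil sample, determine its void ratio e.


Using the relation e = Gs * w / S
e = 2.69 * 0.39 / 0.65
e = 1.614


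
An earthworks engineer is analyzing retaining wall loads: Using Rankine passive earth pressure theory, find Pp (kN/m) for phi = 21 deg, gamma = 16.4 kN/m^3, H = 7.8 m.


Compute passive earth pressure coefficient:
Kp = tan^2(45 + phi/2) = tan^2(55.5) = 2.117051
Compute passive force:
Pp = 0.5 * Kp * gamma * H^2
Pp = 0.5 * 2.117051 * 16.4 * 7.8^2
Pp = 1056.17 kN/m


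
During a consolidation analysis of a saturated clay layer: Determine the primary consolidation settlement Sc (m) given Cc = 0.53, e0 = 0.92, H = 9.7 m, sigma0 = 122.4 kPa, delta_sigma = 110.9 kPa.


Using Sc = Cc * H / (1 + e0) * log10((sigma0 + delta_sigma) / sigma0)
Stress ratio = (122.4 + 110.9) / 122.4 = 1.90605
log10(1.90605) = 0.280133
Cc * H / (1 + e0) = 0.53 * 9.7 / (1 + 0.92) = 2.6776
Sc = 2.6776 * 0.280133
Sc = 0.7501 m


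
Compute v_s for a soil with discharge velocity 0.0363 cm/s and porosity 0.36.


Result: 0.10083 cm/s

Derivation:
Using v_s = v_d / n
v_s = 0.0363 / 0.36
v_s = 0.10083 cm/s


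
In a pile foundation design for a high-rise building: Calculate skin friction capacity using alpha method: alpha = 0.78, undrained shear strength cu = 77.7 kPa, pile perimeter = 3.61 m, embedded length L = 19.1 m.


Using Qs = alpha * cu * perimeter * L
Qs = 0.78 * 77.7 * 3.61 * 19.1
Qs = 4178.84 kN


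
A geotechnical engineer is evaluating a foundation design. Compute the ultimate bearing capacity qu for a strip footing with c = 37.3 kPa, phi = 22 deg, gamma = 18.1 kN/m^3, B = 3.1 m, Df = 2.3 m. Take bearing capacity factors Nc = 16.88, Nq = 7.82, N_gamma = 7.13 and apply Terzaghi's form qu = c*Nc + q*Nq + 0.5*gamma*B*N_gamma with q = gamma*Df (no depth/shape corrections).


Compute qu = c*Nc + gamma*Df*Nq + 0.5*gamma*B*N_gamma
Term 1: 37.3 * 16.88 = 629.624
Term 2: 18.1 * 2.3 * 7.82 = 325.5466
Term 3: 0.5 * 18.1 * 3.1 * 7.13 = 200.03215
qu = 629.624 + 325.5466 + 200.03215
qu = 1155.2 kPa


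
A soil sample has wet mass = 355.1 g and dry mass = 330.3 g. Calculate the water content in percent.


Result: 7.51 %

Derivation:
Using w = (m_wet - m_dry) / m_dry * 100
m_wet - m_dry = 355.1 - 330.3 = 24.8 g
w = 24.8 / 330.3 * 100
w = 7.51 %


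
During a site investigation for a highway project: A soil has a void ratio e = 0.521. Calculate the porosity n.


Using the relation n = e / (1 + e)
n = 0.521 / (1 + 0.521)
n = 0.521 / 1.521
n = 0.3425


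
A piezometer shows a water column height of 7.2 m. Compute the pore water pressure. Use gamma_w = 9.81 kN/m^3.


Using u = gamma_w * h_w
u = 9.81 * 7.2
u = 70.63 kPa


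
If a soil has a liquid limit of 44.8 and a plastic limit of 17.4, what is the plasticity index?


Result: 27.4

Derivation:
Using PI = LL - PL
PI = 44.8 - 17.4
PI = 27.4


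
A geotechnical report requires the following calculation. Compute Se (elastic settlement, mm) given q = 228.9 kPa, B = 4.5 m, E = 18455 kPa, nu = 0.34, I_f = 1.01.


Using Se = q * B * (1 - nu^2) * I_f / E
1 - nu^2 = 1 - 0.34^2 = 0.8844
Se = 228.9 * 4.5 * 0.8844 * 1.01 / 18455
Se = 0.049856 m
Convert to mm: Se = 0.049856 * 1000 = 49.856 mm


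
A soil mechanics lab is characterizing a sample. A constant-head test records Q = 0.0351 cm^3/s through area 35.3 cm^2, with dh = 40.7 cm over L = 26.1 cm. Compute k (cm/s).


Compute hydraulic gradient:
i = dh / L = 40.7 / 26.1 = 1.55939
Then apply Darcy's law:
k = Q / (A * i)
k = 0.0351 / (35.3 * 1.55939)
k = 0.0351 / 55.0464
k = 0.000638 cm/s


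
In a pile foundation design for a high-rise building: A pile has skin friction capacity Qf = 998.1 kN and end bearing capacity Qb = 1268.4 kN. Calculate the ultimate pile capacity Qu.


Using Qu = Qf + Qb
Qu = 998.1 + 1268.4
Qu = 2266.5 kN


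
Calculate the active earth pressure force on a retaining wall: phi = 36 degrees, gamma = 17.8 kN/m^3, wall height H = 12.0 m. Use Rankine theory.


Compute active earth pressure coefficient:
Ka = tan^2(45 - phi/2) = tan^2(27.0) = 0.259616
Compute active force:
Pa = 0.5 * Ka * gamma * H^2
Pa = 0.5 * 0.259616 * 17.8 * 12.0^2
Pa = 332.72 kN/m


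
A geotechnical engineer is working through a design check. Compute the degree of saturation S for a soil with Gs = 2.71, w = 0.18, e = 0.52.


Result: 0.9381

Derivation:
Using S = Gs * w / e
S = 2.71 * 0.18 / 0.52
S = 0.9381


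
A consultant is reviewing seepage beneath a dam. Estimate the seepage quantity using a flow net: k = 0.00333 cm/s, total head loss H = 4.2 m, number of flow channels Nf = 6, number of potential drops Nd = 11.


Result: 7.629e-05 m^3/s per m

Derivation:
Convert k to m/s for unit consistency with H:
k = 0.00333 cm/s = 0.00333 / 100 m/s = 3.33e-05 m/s
Using q = k * H * Nf / Nd
Nf / Nd = 6 / 11 = 0.5455
q = 3.33e-05 * 4.2 * 0.5455
q = 7.629e-05 m^3/s per m


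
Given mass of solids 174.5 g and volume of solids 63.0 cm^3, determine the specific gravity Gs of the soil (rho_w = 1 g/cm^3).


Using Gs = m_s / (V_s * rho_w)
Since rho_w = 1 g/cm^3:
Gs = 174.5 / 63.0
Gs = 2.77


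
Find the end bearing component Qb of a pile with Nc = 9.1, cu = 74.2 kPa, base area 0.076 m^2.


Using Qb = Nc * cu * Ab
Qb = 9.1 * 74.2 * 0.076
Qb = 51.32 kN


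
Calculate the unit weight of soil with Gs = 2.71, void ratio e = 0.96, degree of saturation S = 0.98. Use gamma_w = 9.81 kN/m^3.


Result: 18.273 kN/m^3

Derivation:
Using gamma = gamma_w * (Gs + S*e) / (1 + e)
Numerator: Gs + S*e = 2.71 + 0.98*0.96 = 3.6508
Denominator: 1 + e = 1 + 0.96 = 1.96
gamma = 9.81 * 3.6508 / 1.96
gamma = 18.273 kN/m^3


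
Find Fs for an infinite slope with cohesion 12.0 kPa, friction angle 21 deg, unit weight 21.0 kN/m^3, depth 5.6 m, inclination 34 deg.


Using Fs = c / (gamma*H*sin(beta)*cos(beta)) + tan(phi)/tan(beta)
Cohesion contribution = 12.0 / (21.0*5.6*sin(34)*cos(34))
Cohesion contribution = 0.220109
Friction contribution = tan(21)/tan(34) = 0.569102
Fs = 0.220109 + 0.569102
Fs = 0.789


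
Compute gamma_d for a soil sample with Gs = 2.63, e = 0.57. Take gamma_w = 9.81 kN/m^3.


Result: 16.433 kN/m^3

Derivation:
Using gamma_d = Gs * gamma_w / (1 + e)
gamma_d = 2.63 * 9.81 / (1 + 0.57)
gamma_d = 2.63 * 9.81 / 1.57
gamma_d = 16.433 kN/m^3


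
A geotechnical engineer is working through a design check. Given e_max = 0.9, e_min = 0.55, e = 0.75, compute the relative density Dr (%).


Using Dr = (e_max - e) / (e_max - e_min) * 100
e_max - e = 0.9 - 0.75 = 0.15
e_max - e_min = 0.9 - 0.55 = 0.35
Dr = 0.15 / 0.35 * 100
Dr = 42.86 %


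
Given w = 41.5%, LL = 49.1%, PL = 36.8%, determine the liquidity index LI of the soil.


First compute the plasticity index:
PI = LL - PL = 49.1 - 36.8 = 12.3
Then compute the liquidity index:
LI = (w - PL) / PI
LI = (41.5 - 36.8) / 12.3
LI = 0.382


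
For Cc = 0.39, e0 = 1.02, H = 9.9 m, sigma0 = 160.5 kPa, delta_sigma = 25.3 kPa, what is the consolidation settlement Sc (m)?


Using Sc = Cc * H / (1 + e0) * log10((sigma0 + delta_sigma) / sigma0)
Stress ratio = (160.5 + 25.3) / 160.5 = 1.15763
log10(1.15763) = 0.0635707
Cc * H / (1 + e0) = 0.39 * 9.9 / (1 + 1.02) = 1.91139
Sc = 1.91139 * 0.0635707
Sc = 0.1215 m


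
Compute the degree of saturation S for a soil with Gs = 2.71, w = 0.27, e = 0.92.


Using S = Gs * w / e
S = 2.71 * 0.27 / 0.92
S = 0.7953


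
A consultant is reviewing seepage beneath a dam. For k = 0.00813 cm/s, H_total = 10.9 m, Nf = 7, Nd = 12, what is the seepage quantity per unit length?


Convert k to m/s for unit consistency with H:
k = 0.00813 cm/s = 0.00813 / 100 m/s = 8.13e-05 m/s
Using q = k * H * Nf / Nd
Nf / Nd = 7 / 12 = 0.5833
q = 8.13e-05 * 10.9 * 0.5833
q = 0.0005169 m^3/s per m


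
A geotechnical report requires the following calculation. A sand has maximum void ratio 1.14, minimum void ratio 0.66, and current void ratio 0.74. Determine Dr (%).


Result: 83.33 %

Derivation:
Using Dr = (e_max - e) / (e_max - e_min) * 100
e_max - e = 1.14 - 0.74 = 0.4
e_max - e_min = 1.14 - 0.66 = 0.48
Dr = 0.4 / 0.48 * 100
Dr = 83.33 %


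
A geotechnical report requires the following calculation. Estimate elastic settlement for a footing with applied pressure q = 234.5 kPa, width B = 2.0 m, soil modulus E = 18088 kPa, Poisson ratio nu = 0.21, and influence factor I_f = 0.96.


Using Se = q * B * (1 - nu^2) * I_f / E
1 - nu^2 = 1 - 0.21^2 = 0.9559
Se = 234.5 * 2.0 * 0.9559 * 0.96 / 18088
Se = 0.023794 m
Convert to mm: Se = 0.023794 * 1000 = 23.794 mm


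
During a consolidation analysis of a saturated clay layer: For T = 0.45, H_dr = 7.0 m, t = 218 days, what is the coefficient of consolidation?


Result: 0.10115 m^2/day

Derivation:
Using cv = T * H_dr^2 / t
H_dr^2 = 7.0^2 = 49.0
cv = 0.45 * 49.0 / 218
cv = 0.10115 m^2/day


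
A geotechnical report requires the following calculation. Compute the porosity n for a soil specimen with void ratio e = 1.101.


Result: 0.524

Derivation:
Using the relation n = e / (1 + e)
n = 1.101 / (1 + 1.101)
n = 1.101 / 2.101
n = 0.524


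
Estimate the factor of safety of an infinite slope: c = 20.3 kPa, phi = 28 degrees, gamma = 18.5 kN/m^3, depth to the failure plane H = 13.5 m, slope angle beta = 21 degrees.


Result: 1.628

Derivation:
Using Fs = c / (gamma*H*sin(beta)*cos(beta)) + tan(phi)/tan(beta)
Cohesion contribution = 20.3 / (18.5*13.5*sin(21)*cos(21))
Cohesion contribution = 0.242946
Friction contribution = tan(28)/tan(21) = 1.38515
Fs = 0.242946 + 1.38515
Fs = 1.628


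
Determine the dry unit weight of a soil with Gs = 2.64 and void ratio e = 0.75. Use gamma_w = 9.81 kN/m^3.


Using gamma_d = Gs * gamma_w / (1 + e)
gamma_d = 2.64 * 9.81 / (1 + 0.75)
gamma_d = 2.64 * 9.81 / 1.75
gamma_d = 14.799 kN/m^3


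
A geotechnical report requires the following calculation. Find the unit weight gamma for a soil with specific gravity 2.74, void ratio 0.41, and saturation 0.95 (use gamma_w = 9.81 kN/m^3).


Using gamma = gamma_w * (Gs + S*e) / (1 + e)
Numerator: Gs + S*e = 2.74 + 0.95*0.41 = 3.1295
Denominator: 1 + e = 1 + 0.41 = 1.41
gamma = 9.81 * 3.1295 / 1.41
gamma = 21.773 kN/m^3


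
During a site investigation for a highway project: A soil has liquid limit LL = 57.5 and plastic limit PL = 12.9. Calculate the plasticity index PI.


Using PI = LL - PL
PI = 57.5 - 12.9
PI = 44.6


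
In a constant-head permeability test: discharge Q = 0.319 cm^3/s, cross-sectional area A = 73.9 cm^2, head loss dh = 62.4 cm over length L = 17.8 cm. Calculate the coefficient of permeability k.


Compute hydraulic gradient:
i = dh / L = 62.4 / 17.8 = 3.50562
Then apply Darcy's law:
k = Q / (A * i)
k = 0.319 / (73.9 * 3.50562)
k = 0.319 / 259.065
k = 0.001231 cm/s


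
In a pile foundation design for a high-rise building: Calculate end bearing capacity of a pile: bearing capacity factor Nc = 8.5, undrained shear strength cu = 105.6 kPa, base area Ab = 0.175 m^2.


Using Qb = Nc * cu * Ab
Qb = 8.5 * 105.6 * 0.175
Qb = 157.08 kN


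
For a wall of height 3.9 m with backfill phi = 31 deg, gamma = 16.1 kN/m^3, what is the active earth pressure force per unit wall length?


Result: 39.19 kN/m

Derivation:
Compute active earth pressure coefficient:
Ka = tan^2(45 - phi/2) = tan^2(29.5) = 0.320099
Compute active force:
Pa = 0.5 * Ka * gamma * H^2
Pa = 0.5 * 0.320099 * 16.1 * 3.9^2
Pa = 39.19 kN/m


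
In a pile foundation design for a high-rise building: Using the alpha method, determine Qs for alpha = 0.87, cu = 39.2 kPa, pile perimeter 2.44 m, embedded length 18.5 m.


Using Qs = alpha * cu * perimeter * L
Qs = 0.87 * 39.2 * 2.44 * 18.5
Qs = 1539.45 kN


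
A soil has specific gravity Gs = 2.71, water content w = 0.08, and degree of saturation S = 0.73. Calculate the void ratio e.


Using the relation e = Gs * w / S
e = 2.71 * 0.08 / 0.73
e = 0.297


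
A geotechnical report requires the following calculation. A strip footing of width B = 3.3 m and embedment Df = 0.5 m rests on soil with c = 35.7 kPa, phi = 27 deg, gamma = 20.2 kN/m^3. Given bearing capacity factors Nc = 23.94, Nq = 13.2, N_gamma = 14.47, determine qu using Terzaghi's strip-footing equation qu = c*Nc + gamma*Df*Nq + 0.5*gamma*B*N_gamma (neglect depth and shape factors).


Compute qu = c*Nc + gamma*Df*Nq + 0.5*gamma*B*N_gamma
Term 1: 35.7 * 23.94 = 854.658
Term 2: 20.2 * 0.5 * 13.2 = 133.32
Term 3: 0.5 * 20.2 * 3.3 * 14.47 = 482.2851
qu = 854.658 + 133.32 + 482.2851
qu = 1470.26 kPa


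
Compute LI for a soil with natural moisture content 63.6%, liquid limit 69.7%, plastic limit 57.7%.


Result: 0.492

Derivation:
First compute the plasticity index:
PI = LL - PL = 69.7 - 57.7 = 12.0
Then compute the liquidity index:
LI = (w - PL) / PI
LI = (63.6 - 57.7) / 12.0
LI = 0.492


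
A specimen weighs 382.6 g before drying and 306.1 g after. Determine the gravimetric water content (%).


Using w = (m_wet - m_dry) / m_dry * 100
m_wet - m_dry = 382.6 - 306.1 = 76.5 g
w = 76.5 / 306.1 * 100
w = 24.99 %


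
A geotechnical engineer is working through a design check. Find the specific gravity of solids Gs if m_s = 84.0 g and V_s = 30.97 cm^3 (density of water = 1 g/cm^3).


Result: 2.712

Derivation:
Using Gs = m_s / (V_s * rho_w)
Since rho_w = 1 g/cm^3:
Gs = 84.0 / 30.97
Gs = 2.712
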